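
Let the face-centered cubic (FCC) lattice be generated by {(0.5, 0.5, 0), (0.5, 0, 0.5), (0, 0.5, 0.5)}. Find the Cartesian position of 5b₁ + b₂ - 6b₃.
(3, -0.5, -2.5)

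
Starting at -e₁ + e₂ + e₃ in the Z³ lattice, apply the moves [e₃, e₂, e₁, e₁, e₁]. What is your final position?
(2, 2, 2)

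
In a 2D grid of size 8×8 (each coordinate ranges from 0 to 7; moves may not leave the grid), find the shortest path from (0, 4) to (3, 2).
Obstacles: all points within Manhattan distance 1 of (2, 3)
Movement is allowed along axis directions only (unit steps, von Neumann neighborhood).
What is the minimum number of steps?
7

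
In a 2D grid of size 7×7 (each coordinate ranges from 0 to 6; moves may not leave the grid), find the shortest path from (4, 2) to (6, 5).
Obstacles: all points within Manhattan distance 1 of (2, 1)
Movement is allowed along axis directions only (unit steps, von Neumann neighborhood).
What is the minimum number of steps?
5
(one shortest path: (4, 2) → (5, 2) → (6, 2) → (6, 3) → (6, 4) → (6, 5))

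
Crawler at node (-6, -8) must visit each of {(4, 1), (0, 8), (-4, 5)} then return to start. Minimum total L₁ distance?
52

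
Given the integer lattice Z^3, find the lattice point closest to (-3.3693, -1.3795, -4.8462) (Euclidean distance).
(-3, -1, -5)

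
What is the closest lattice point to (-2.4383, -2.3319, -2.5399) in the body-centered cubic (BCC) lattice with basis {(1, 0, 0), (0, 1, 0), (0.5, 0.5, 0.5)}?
(-2.5, -2.5, -2.5)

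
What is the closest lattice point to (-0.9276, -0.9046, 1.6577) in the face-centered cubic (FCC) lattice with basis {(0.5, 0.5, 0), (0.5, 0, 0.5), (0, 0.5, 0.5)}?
(-1, -1, 2)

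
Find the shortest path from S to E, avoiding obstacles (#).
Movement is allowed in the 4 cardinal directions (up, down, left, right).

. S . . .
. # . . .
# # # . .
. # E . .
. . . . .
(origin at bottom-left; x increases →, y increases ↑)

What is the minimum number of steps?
6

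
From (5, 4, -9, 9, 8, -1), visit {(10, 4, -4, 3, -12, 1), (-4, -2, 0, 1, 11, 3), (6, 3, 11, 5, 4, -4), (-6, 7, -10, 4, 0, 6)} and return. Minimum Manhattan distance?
196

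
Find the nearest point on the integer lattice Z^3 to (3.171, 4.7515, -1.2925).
(3, 5, -1)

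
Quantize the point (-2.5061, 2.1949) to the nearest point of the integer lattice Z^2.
(-3, 2)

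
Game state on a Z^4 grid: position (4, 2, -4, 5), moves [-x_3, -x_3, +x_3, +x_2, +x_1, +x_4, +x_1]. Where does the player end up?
(6, 3, -5, 6)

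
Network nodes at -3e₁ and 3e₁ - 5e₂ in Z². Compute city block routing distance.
11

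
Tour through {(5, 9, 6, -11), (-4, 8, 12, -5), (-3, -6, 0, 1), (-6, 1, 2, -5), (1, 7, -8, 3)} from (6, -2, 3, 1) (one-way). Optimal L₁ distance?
109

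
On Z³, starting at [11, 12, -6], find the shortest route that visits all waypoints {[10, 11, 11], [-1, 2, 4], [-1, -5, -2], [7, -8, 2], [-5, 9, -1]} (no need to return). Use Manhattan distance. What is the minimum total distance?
92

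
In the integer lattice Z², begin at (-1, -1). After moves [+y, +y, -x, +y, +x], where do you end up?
(-1, 2)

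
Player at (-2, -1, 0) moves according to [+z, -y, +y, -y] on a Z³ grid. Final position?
(-2, -2, 1)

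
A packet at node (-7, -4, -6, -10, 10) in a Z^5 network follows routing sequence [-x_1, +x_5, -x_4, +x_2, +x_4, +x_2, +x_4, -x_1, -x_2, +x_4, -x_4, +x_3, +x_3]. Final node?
(-9, -3, -4, -9, 11)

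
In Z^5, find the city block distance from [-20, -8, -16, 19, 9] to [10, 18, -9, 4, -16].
103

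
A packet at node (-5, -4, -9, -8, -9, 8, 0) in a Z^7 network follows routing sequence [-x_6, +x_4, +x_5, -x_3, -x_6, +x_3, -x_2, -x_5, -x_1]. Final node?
(-6, -5, -9, -7, -9, 6, 0)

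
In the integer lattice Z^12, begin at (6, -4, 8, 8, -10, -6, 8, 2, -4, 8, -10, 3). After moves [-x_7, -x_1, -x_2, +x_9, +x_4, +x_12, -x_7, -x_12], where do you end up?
(5, -5, 8, 9, -10, -6, 6, 2, -3, 8, -10, 3)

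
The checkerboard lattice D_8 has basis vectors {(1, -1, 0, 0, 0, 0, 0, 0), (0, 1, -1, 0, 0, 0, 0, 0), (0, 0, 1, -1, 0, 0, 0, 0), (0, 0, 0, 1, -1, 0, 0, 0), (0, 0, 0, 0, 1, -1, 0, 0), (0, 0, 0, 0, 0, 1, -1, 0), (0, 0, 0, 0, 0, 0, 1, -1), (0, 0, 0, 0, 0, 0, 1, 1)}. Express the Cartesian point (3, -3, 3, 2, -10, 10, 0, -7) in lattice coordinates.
3b₁ + 3b₃ + 5b₄ - 5b₅ + 5b₆ + 6b₇ - b₈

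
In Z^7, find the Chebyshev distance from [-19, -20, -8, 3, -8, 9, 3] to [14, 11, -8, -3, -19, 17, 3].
33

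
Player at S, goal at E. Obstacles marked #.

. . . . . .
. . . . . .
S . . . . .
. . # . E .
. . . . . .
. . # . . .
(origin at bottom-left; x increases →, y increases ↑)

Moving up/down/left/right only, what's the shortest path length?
5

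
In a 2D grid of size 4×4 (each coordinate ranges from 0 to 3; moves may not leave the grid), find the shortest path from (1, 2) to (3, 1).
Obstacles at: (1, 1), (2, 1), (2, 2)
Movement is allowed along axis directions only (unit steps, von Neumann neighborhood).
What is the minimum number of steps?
5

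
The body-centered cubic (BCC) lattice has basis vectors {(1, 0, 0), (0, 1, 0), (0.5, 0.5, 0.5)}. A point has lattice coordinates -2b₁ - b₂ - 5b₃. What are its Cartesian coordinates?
(-4.5, -3.5, -2.5)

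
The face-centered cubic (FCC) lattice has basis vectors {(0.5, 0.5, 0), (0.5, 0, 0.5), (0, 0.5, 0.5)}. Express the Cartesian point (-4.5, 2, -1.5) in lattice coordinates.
-b₁ - 8b₂ + 5b₃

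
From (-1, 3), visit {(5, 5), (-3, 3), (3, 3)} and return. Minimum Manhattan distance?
20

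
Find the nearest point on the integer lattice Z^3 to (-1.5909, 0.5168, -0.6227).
(-2, 1, -1)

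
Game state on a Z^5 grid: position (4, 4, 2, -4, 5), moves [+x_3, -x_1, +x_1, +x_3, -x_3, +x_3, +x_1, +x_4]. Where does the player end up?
(5, 4, 4, -3, 5)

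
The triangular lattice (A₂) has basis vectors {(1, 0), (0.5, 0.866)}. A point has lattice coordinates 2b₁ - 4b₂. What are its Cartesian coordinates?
(0, -3.464)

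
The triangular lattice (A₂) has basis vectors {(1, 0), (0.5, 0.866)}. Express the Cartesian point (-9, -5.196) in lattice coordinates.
-6b₁ - 6b₂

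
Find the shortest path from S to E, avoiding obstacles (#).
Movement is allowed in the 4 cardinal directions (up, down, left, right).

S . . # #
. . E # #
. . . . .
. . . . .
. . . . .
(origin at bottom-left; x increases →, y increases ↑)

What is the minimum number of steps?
3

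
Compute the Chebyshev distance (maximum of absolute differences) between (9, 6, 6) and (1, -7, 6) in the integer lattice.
13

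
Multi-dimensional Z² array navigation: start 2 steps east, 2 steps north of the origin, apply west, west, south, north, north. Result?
(0, 3)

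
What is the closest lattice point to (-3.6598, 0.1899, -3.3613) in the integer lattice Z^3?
(-4, 0, -3)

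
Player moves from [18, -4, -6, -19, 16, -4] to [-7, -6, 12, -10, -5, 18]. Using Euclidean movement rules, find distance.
44.2606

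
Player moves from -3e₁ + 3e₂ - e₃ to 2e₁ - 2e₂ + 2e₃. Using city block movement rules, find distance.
13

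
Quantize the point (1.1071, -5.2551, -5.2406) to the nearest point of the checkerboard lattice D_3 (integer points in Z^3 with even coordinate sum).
(1, -6, -5)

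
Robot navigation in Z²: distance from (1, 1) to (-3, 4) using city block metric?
7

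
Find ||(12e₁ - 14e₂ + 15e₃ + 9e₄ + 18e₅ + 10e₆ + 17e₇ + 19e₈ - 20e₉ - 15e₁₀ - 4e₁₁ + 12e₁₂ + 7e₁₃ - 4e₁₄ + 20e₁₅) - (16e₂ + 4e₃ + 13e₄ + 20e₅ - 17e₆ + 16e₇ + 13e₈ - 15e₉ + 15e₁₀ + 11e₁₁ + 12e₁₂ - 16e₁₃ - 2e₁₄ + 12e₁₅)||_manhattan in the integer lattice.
176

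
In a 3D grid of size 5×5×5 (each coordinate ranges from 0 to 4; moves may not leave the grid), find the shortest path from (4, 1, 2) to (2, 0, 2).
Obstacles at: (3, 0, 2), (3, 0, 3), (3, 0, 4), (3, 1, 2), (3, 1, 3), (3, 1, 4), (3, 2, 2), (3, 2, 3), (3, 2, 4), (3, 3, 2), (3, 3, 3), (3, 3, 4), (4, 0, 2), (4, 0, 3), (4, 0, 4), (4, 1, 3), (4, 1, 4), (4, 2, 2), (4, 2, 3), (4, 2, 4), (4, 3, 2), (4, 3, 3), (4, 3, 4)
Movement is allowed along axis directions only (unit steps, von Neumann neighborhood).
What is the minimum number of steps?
5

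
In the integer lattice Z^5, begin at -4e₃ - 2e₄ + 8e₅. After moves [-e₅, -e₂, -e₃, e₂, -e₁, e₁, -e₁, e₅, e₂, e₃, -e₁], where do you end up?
(-2, 1, -4, -2, 8)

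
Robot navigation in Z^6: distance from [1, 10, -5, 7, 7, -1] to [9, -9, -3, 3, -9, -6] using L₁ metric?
54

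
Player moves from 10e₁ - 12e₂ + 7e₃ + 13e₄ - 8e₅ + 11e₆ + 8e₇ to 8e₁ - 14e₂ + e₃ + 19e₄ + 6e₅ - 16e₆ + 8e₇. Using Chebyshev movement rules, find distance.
27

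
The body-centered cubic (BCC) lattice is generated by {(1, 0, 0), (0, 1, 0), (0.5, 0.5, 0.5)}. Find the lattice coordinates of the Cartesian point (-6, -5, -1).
-5b₁ - 4b₂ - 2b₃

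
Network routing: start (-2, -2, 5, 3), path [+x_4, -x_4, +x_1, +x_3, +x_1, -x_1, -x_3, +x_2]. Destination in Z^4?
(-1, -1, 5, 3)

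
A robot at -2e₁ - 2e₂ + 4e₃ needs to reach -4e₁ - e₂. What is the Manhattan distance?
7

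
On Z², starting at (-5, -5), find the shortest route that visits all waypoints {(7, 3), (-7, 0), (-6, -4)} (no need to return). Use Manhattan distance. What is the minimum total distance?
24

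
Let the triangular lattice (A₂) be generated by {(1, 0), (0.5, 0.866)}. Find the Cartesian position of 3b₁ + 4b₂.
(5, 3.464)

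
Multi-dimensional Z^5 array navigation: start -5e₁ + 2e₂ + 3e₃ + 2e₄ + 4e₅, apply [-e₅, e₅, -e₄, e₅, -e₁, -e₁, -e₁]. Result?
(-8, 2, 3, 1, 5)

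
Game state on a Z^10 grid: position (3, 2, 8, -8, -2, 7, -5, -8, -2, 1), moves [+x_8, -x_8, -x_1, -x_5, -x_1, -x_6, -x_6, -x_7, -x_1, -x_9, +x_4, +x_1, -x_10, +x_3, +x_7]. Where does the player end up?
(1, 2, 9, -7, -3, 5, -5, -8, -3, 0)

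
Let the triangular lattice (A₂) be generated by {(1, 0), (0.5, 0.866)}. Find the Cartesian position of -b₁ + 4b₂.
(1, 3.464)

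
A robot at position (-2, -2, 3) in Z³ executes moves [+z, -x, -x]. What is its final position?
(-4, -2, 4)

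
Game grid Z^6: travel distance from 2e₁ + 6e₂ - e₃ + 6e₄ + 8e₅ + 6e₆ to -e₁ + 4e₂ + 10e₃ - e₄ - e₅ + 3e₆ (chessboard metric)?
11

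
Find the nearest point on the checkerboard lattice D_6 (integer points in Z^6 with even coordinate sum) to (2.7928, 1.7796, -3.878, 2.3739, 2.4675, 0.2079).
(3, 2, -4, 2, 3, 0)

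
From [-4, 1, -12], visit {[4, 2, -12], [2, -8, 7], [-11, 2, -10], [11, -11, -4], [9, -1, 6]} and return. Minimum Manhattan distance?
124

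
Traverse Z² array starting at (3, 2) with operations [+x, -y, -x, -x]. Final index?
(2, 1)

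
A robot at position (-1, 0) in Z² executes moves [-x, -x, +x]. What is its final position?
(-2, 0)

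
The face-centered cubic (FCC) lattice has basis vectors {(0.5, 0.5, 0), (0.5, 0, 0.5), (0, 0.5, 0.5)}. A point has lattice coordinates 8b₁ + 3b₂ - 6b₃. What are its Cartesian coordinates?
(5.5, 1, -1.5)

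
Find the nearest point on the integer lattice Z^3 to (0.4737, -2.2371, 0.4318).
(0, -2, 0)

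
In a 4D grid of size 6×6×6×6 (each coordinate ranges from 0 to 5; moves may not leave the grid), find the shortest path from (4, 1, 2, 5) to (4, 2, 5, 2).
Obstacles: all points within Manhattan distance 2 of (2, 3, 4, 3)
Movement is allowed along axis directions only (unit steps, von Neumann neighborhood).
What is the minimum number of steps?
7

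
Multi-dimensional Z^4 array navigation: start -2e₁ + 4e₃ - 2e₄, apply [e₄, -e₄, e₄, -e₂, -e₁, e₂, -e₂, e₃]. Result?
(-3, -1, 5, -1)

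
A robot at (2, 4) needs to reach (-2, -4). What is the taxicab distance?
12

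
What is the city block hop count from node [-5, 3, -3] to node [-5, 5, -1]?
4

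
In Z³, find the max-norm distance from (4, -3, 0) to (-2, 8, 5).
11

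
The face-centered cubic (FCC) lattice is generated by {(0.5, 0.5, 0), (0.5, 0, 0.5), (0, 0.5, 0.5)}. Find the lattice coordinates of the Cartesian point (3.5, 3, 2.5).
4b₁ + 3b₂ + 2b₃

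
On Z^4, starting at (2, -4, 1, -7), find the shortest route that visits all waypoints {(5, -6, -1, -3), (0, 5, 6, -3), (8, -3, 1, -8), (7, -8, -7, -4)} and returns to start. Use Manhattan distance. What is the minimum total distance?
80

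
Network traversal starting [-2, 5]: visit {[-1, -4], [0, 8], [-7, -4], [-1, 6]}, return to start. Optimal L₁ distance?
38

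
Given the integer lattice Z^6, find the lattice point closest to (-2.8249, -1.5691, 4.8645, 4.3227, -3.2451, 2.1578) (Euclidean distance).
(-3, -2, 5, 4, -3, 2)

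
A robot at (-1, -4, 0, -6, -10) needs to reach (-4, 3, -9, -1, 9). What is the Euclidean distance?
22.9129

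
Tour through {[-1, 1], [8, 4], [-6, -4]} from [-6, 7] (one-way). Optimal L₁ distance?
33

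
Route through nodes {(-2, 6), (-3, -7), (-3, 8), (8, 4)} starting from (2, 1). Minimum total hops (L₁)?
39
(one optimal route: (2, 1) → (8, 4) → (-2, 6) → (-3, 8) → (-3, -7))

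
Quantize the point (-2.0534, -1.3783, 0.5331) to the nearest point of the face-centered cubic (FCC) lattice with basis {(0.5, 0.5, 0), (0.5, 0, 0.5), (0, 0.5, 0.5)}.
(-2, -1.5, 0.5)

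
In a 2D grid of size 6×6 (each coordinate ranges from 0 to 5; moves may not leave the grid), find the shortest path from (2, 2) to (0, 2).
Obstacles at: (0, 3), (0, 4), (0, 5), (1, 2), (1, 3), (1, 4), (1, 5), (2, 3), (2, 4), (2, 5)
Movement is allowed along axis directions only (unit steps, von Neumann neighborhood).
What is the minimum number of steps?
4
(one shortest path: (2, 2) → (2, 1) → (1, 1) → (0, 1) → (0, 2))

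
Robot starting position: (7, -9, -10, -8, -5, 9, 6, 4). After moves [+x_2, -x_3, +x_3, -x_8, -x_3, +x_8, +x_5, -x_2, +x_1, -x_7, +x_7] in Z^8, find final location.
(8, -9, -11, -8, -4, 9, 6, 4)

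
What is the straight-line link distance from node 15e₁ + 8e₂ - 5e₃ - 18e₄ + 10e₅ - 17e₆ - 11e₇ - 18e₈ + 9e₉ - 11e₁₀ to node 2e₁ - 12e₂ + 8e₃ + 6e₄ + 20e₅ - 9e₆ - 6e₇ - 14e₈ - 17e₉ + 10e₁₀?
51.342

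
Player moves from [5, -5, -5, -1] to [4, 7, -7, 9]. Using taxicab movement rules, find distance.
25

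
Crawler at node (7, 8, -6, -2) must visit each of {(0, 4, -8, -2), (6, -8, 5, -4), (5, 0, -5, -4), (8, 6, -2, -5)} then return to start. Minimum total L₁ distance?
80
(one optimal route: (7, 8, -6, -2) → (0, 4, -8, -2) → (5, 0, -5, -4) → (6, -8, 5, -4) → (8, 6, -2, -5) → (7, 8, -6, -2))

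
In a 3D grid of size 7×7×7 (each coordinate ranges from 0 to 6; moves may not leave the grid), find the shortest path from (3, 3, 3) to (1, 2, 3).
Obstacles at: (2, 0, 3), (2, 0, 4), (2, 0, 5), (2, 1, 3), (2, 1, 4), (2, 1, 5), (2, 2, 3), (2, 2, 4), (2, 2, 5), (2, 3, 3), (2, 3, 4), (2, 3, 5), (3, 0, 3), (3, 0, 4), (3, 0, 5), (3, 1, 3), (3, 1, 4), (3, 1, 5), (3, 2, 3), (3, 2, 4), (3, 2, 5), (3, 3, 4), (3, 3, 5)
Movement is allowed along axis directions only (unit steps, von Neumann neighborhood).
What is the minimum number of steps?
5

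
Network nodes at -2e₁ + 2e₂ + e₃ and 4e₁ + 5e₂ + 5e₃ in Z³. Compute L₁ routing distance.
13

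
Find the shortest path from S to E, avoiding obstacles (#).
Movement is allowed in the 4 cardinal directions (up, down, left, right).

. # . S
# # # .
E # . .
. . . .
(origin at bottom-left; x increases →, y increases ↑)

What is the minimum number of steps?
7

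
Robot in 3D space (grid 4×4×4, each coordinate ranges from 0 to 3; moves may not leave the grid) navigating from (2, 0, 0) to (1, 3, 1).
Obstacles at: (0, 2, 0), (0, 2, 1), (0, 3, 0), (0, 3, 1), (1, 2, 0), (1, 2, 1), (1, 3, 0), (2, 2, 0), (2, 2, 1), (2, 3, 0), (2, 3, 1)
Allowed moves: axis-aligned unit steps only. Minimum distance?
7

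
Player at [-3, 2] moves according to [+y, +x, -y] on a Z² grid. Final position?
(-2, 2)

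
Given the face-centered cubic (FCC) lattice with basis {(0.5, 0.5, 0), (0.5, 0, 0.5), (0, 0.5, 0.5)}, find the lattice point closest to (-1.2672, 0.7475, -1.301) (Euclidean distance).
(-1.5, 1, -1.5)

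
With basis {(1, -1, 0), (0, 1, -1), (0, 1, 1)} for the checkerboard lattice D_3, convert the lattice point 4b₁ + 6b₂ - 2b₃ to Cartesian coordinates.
(4, 0, -8)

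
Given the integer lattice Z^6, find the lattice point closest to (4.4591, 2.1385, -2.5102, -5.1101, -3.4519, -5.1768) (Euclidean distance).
(4, 2, -3, -5, -3, -5)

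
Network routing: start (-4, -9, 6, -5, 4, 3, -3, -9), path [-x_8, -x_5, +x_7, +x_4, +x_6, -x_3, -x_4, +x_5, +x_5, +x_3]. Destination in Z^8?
(-4, -9, 6, -5, 5, 4, -2, -10)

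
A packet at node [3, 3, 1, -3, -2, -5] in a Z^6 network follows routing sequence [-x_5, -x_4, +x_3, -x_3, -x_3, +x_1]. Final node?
(4, 3, 0, -4, -3, -5)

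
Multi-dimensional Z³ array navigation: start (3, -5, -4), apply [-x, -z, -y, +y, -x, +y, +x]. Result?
(2, -4, -5)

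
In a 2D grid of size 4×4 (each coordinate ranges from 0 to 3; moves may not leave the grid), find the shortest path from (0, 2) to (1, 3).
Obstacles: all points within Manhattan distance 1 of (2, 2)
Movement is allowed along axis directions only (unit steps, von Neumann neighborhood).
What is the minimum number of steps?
2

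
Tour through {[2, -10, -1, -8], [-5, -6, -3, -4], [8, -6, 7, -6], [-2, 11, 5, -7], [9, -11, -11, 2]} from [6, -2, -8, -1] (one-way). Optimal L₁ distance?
118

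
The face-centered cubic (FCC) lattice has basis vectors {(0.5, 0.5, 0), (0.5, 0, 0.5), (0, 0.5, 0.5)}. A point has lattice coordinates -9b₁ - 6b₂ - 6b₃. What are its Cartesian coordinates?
(-7.5, -7.5, -6)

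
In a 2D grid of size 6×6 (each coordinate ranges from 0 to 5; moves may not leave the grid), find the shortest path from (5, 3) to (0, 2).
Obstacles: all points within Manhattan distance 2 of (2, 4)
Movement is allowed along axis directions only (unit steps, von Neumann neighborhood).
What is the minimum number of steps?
8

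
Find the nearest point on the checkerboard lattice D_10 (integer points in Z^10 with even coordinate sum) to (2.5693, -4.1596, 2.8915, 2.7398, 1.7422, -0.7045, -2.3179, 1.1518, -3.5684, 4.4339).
(3, -4, 3, 3, 2, -1, -2, 1, -4, 5)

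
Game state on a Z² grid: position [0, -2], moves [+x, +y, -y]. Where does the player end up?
(1, -2)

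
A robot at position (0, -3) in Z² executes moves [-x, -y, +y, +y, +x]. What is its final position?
(0, -2)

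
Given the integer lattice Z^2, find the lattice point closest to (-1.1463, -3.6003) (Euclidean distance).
(-1, -4)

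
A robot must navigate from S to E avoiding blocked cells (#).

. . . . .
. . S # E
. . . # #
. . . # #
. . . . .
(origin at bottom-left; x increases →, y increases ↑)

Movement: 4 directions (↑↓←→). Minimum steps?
4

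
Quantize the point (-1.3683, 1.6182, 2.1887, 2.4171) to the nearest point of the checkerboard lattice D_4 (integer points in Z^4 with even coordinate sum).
(-1, 2, 2, 3)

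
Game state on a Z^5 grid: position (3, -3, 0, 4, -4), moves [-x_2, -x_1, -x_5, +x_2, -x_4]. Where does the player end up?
(2, -3, 0, 3, -5)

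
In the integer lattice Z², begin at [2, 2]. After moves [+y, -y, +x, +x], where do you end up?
(4, 2)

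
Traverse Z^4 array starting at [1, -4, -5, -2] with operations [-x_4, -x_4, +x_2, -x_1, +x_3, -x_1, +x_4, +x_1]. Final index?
(0, -3, -4, -3)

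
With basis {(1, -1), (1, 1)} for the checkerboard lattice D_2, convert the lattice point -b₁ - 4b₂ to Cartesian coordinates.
(-5, -3)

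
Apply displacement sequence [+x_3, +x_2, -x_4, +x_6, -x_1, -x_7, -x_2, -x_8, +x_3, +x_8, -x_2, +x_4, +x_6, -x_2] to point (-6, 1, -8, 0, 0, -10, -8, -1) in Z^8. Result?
(-7, -1, -6, 0, 0, -8, -9, -1)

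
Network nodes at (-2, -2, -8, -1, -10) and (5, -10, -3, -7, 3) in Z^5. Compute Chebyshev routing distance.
13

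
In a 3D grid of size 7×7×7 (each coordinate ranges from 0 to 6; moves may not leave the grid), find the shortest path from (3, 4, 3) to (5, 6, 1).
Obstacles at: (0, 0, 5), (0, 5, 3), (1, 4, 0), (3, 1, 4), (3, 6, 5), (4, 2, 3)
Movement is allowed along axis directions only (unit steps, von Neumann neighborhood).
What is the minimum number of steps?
6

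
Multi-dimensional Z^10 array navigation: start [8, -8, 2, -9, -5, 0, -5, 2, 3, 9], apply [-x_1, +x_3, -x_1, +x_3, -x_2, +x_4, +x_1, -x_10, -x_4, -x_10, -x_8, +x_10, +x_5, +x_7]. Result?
(7, -9, 4, -9, -4, 0, -4, 1, 3, 8)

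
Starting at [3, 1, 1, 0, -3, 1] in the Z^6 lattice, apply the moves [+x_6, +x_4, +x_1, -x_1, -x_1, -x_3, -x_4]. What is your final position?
(2, 1, 0, 0, -3, 2)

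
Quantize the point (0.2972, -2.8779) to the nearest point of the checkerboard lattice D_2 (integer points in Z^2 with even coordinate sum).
(1, -3)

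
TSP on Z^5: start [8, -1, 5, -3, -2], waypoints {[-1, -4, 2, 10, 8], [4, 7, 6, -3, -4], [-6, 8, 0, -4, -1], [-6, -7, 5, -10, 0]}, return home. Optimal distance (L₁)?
140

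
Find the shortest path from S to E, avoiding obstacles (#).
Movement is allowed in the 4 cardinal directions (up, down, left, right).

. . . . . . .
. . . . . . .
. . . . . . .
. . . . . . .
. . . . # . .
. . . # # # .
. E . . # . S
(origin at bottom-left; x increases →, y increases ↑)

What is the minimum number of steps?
11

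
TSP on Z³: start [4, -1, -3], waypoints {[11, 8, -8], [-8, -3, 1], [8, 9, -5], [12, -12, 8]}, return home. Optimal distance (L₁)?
114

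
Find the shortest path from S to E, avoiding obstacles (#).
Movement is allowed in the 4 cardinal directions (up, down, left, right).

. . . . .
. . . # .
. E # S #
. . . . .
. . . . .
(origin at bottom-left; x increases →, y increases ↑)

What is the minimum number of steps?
4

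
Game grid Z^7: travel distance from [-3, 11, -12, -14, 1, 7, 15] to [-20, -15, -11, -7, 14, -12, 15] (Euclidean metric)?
39.3065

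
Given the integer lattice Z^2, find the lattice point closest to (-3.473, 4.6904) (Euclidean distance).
(-3, 5)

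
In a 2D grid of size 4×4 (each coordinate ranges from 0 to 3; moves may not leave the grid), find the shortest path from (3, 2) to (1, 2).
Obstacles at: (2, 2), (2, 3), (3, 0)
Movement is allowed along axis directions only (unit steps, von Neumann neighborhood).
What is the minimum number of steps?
4
(one shortest path: (3, 2) → (3, 1) → (2, 1) → (1, 1) → (1, 2))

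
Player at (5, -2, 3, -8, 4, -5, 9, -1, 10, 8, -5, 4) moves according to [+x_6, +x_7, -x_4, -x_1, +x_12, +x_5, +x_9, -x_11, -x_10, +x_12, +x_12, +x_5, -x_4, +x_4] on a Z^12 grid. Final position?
(4, -2, 3, -9, 6, -4, 10, -1, 11, 7, -6, 7)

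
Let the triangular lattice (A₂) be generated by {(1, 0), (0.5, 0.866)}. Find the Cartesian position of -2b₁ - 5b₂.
(-4.5, -4.33)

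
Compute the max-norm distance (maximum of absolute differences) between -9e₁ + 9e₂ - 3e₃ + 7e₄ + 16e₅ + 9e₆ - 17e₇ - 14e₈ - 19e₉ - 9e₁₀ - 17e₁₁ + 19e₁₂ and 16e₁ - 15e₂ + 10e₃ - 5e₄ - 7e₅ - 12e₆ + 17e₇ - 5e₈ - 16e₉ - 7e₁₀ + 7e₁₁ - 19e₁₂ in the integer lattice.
38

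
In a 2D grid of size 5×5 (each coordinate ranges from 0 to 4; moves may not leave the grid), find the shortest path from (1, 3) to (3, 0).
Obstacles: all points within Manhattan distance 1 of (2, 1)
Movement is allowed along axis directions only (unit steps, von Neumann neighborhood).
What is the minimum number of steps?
7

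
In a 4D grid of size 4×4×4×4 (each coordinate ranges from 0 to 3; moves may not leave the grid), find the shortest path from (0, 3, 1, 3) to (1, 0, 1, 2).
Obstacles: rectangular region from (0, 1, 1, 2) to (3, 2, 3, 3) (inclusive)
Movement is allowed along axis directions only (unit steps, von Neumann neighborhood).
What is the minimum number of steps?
7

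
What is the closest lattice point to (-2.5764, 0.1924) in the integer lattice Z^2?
(-3, 0)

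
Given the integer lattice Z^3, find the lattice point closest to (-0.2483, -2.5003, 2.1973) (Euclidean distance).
(0, -3, 2)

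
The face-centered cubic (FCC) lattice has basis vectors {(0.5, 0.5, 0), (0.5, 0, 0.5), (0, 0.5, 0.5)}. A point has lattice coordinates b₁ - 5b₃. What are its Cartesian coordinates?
(0.5, -2, -2.5)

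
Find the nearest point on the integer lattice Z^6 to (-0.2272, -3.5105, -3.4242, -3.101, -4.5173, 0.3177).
(0, -4, -3, -3, -5, 0)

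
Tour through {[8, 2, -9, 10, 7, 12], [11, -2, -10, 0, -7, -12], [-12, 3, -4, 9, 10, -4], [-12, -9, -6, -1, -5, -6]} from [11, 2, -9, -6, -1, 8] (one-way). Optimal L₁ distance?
161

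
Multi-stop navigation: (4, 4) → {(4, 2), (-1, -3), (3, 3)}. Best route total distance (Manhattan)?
14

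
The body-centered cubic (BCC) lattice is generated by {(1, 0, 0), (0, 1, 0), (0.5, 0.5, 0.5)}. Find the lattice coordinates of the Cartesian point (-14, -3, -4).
-10b₁ + b₂ - 8b₃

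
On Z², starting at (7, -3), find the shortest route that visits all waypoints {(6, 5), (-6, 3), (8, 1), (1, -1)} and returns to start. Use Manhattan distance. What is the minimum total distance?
44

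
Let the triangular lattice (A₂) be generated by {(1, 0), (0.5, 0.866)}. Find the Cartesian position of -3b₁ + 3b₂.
(-1.5, 2.598)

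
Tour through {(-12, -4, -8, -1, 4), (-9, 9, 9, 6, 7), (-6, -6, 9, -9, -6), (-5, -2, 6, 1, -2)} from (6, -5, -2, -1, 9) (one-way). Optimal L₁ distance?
127
(one optimal route: (6, -5, -2, -1, 9) → (-12, -4, -8, -1, 4) → (-9, 9, 9, 6, 7) → (-5, -2, 6, 1, -2) → (-6, -6, 9, -9, -6))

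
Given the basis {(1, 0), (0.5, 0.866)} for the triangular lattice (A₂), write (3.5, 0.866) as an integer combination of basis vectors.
3b₁ + b₂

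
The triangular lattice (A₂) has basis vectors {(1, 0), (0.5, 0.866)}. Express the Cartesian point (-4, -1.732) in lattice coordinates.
-3b₁ - 2b₂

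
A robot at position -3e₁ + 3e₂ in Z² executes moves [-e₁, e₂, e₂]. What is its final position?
(-4, 5)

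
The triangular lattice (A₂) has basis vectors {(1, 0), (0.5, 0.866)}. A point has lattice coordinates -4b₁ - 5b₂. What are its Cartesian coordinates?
(-6.5, -4.33)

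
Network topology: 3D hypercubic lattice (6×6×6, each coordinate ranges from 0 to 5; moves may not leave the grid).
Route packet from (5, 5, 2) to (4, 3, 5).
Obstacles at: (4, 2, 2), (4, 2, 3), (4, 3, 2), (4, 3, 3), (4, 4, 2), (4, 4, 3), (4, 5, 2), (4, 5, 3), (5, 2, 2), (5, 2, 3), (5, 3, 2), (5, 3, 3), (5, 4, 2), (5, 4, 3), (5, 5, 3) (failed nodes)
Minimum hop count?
10
(one shortest path: (5, 5, 2) → (5, 5, 1) → (4, 5, 1) → (3, 5, 1) → (3, 4, 1) → (3, 3, 1) → (3, 3, 2) → (3, 3, 3) → (3, 3, 4) → (4, 3, 4) → (4, 3, 5))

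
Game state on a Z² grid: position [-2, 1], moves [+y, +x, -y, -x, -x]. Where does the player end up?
(-3, 1)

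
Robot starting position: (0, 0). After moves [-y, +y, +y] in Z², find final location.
(0, 1)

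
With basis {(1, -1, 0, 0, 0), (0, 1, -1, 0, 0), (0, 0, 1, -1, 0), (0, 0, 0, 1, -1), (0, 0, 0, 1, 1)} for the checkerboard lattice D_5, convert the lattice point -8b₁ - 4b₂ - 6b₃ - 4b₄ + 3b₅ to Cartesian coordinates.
(-8, 4, -2, 5, 7)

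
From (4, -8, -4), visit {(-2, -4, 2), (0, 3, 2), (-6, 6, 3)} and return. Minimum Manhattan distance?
62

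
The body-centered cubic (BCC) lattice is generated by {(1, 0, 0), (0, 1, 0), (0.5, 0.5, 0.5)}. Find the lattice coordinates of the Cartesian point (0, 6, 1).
-b₁ + 5b₂ + 2b₃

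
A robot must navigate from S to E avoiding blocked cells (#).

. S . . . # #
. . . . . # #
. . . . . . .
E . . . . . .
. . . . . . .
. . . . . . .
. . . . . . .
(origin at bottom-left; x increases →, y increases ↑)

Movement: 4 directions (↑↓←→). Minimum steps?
4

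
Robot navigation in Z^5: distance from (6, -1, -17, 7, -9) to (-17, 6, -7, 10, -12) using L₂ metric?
26.3818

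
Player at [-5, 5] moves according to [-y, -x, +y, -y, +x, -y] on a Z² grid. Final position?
(-5, 3)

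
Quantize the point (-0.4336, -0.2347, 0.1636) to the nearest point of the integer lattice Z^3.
(0, 0, 0)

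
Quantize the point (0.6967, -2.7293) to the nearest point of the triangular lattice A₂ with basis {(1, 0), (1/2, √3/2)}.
(0.5, -2.598)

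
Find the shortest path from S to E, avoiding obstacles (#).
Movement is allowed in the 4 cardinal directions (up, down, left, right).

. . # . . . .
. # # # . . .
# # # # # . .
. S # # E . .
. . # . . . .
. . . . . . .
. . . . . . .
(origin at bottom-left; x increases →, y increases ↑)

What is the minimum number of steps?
7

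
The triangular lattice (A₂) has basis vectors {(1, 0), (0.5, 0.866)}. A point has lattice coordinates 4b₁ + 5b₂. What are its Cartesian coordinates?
(6.5, 4.33)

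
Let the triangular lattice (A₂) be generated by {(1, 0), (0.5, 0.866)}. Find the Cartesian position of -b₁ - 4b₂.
(-3, -3.464)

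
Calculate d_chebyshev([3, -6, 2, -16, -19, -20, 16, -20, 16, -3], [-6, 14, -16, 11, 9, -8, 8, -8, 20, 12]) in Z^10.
28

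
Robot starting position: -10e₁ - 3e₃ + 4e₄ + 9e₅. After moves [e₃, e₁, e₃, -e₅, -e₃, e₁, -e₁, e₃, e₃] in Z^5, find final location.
(-9, 0, 0, 4, 8)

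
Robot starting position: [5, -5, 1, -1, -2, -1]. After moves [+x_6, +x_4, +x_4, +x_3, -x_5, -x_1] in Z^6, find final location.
(4, -5, 2, 1, -3, 0)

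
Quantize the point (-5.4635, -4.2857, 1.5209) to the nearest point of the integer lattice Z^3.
(-5, -4, 2)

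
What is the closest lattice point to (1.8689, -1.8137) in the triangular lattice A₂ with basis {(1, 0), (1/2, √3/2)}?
(2, -1.732)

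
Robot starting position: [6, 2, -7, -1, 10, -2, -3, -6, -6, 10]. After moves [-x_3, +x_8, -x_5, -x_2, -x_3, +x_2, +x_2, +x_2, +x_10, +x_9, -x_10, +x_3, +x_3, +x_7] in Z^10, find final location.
(6, 4, -7, -1, 9, -2, -2, -5, -5, 10)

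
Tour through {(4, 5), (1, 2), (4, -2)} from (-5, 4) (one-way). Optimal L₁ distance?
21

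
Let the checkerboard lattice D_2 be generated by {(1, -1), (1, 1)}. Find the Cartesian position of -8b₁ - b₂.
(-9, 7)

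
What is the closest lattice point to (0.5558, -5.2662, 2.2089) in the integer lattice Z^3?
(1, -5, 2)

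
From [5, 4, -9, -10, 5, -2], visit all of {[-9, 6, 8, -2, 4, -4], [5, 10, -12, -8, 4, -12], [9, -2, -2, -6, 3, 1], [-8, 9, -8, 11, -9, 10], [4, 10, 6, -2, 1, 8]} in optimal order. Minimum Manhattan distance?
196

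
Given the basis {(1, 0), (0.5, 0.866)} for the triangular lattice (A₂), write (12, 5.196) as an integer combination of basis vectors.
9b₁ + 6b₂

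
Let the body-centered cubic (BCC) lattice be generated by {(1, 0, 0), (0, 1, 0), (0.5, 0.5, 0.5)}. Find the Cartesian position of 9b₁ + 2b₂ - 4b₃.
(7, 0, -2)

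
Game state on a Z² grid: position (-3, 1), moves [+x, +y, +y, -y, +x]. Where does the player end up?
(-1, 2)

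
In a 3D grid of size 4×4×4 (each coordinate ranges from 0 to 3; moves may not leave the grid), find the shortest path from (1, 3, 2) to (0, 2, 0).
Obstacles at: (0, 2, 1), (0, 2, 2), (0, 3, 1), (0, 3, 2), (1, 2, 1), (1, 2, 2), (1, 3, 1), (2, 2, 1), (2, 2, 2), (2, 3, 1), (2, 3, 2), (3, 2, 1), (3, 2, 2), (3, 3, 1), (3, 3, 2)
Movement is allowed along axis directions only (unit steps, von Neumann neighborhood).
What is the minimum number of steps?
8
(one shortest path: (1, 3, 2) → (1, 3, 3) → (0, 3, 3) → (0, 2, 3) → (0, 1, 3) → (0, 1, 2) → (0, 1, 1) → (0, 1, 0) → (0, 2, 0))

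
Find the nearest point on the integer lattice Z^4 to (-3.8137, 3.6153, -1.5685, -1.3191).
(-4, 4, -2, -1)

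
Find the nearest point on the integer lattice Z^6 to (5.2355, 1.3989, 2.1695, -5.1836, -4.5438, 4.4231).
(5, 1, 2, -5, -5, 4)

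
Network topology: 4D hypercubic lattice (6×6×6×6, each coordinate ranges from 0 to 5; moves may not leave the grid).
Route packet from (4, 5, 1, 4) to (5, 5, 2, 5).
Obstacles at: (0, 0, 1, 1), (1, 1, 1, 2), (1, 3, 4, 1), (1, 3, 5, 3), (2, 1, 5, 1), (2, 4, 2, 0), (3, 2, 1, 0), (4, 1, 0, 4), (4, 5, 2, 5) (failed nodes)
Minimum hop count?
3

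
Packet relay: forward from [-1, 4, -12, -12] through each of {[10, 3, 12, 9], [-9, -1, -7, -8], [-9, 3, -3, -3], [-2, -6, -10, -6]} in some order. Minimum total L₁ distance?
95
(one optimal route: (-1, 4, -12, -12) → (-2, -6, -10, -6) → (-9, -1, -7, -8) → (-9, 3, -3, -3) → (10, 3, 12, 9))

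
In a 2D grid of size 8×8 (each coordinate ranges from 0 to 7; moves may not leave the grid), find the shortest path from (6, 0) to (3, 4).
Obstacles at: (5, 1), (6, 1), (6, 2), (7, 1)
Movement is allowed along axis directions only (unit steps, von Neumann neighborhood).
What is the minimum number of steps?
7
(one shortest path: (6, 0) → (5, 0) → (4, 0) → (3, 0) → (3, 1) → (3, 2) → (3, 3) → (3, 4))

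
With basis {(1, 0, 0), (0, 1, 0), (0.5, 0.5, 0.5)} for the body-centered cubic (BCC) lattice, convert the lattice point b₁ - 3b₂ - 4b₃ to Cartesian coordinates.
(-1, -5, -2)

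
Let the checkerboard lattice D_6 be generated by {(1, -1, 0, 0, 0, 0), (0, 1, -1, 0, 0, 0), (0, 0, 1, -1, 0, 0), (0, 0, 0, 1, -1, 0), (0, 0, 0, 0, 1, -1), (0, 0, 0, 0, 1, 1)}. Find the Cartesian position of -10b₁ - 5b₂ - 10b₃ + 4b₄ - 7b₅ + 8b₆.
(-10, 5, -5, 14, -3, 15)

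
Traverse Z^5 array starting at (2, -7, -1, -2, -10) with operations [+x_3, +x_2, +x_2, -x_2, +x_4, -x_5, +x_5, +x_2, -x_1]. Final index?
(1, -5, 0, -1, -10)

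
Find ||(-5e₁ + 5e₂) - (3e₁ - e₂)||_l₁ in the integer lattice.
14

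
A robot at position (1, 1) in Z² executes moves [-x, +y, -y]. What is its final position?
(0, 1)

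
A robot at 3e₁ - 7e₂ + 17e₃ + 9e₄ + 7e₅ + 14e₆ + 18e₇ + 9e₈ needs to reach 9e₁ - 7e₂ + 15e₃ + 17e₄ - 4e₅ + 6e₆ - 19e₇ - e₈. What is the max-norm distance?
37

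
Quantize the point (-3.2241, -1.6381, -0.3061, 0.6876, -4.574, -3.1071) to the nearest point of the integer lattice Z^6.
(-3, -2, 0, 1, -5, -3)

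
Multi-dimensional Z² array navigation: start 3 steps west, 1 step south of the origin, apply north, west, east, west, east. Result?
(-3, 0)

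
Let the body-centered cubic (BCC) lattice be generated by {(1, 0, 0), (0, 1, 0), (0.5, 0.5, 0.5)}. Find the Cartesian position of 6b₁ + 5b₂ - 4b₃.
(4, 3, -2)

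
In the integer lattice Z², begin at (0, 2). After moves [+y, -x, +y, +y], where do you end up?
(-1, 5)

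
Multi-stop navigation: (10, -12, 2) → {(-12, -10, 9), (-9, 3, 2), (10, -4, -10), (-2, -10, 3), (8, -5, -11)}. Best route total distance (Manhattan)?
92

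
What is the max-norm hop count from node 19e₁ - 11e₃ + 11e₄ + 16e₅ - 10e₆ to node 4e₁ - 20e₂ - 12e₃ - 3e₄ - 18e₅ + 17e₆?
34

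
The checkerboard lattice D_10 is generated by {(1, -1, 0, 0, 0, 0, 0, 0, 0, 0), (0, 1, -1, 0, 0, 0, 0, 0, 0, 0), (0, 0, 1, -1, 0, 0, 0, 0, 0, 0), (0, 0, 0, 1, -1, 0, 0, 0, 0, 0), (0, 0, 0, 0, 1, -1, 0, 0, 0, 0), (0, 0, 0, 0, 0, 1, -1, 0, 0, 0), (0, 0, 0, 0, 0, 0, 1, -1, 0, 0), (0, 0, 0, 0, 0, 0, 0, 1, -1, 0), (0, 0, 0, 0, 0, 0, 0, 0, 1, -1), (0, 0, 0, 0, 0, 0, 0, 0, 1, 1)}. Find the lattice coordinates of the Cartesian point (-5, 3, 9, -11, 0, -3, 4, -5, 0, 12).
-5b₁ - 2b₂ + 7b₃ - 4b₄ - 4b₅ - 7b₆ - 3b₇ - 8b₈ - 10b₉ + 2b₁₀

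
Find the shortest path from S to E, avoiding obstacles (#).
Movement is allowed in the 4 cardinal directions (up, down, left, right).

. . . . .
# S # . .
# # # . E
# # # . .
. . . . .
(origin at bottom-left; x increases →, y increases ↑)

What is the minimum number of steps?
6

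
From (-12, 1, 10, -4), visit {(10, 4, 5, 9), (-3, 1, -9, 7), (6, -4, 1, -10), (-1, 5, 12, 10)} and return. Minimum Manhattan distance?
162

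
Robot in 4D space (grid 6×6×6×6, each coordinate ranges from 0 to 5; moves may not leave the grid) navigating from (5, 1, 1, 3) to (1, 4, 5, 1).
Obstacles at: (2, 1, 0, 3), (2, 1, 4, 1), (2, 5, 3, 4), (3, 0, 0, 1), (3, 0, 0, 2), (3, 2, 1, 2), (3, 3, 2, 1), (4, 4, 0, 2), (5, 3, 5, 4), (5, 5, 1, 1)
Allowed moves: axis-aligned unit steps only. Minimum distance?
13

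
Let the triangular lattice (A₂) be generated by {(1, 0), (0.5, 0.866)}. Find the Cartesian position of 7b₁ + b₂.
(7.5, 0.866)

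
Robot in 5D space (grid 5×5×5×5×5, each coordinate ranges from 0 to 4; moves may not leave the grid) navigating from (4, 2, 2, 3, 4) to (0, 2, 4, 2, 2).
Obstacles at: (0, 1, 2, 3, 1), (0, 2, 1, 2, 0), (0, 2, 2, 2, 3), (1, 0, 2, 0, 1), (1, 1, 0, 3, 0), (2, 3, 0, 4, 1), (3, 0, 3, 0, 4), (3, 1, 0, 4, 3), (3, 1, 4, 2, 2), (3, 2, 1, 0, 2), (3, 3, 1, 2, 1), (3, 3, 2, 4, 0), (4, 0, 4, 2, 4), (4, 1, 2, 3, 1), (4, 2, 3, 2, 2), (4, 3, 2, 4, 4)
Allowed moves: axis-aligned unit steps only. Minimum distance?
9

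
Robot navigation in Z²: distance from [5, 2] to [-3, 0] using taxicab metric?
10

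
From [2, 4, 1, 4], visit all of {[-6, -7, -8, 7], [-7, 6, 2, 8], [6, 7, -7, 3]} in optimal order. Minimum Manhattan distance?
69
(one optimal route: (2, 4, 1, 4) → (6, 7, -7, 3) → (-7, 6, 2, 8) → (-6, -7, -8, 7))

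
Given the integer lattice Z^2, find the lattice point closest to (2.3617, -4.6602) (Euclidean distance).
(2, -5)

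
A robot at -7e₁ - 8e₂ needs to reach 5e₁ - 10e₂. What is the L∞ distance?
12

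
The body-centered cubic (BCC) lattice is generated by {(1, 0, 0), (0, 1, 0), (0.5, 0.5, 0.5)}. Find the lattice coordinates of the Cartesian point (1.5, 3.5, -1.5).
3b₁ + 5b₂ - 3b₃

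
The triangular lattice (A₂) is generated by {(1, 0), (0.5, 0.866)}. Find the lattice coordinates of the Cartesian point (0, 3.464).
-2b₁ + 4b₂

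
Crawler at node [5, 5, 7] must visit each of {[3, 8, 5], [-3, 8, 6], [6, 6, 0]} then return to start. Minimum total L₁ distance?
38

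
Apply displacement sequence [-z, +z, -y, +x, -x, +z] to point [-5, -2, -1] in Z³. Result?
(-5, -3, 0)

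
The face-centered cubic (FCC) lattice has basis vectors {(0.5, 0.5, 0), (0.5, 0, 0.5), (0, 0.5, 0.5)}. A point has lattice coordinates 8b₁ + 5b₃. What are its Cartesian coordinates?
(4, 6.5, 2.5)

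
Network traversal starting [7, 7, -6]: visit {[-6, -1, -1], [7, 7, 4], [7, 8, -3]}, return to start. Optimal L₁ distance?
64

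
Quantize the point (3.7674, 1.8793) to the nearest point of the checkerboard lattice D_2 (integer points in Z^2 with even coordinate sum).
(4, 2)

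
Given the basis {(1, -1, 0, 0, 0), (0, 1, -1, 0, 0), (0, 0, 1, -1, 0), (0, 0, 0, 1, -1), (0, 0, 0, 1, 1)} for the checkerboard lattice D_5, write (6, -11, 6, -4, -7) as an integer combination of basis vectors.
6b₁ - 5b₂ + b₃ + 2b₄ - 5b₅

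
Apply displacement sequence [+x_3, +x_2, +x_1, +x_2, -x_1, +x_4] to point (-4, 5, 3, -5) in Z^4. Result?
(-4, 7, 4, -4)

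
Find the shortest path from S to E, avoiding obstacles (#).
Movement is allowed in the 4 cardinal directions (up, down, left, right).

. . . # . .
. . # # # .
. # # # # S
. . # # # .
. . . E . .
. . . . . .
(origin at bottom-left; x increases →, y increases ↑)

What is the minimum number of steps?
4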